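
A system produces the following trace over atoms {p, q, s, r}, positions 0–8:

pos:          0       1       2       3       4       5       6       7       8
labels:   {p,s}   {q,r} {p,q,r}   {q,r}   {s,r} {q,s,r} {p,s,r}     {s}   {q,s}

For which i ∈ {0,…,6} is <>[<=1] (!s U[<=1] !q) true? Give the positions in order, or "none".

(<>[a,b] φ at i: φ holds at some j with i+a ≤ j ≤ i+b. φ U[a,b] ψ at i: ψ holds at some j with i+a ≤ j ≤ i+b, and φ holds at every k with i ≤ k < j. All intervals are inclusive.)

Evaluate at each i in [0,6]:
  i=0: ✓ (witness j=0)
  i=1: ✗ (none in [1,2])
  i=2: ✓ (witness j=3)
  i=3: ✓ (witness j=3)
  i=4: ✓ (witness j=4)
  i=5: ✓ (witness j=6)
  i=6: ✓ (witness j=6)

0, 2, 3, 4, 5, 6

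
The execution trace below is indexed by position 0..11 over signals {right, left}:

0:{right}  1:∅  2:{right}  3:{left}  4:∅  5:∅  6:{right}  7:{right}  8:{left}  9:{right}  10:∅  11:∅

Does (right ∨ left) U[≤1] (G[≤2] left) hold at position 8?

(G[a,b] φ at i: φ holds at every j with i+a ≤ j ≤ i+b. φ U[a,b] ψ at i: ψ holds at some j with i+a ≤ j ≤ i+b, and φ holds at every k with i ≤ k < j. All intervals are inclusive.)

False

Need some j in [8,9] with G[≤2] left, and (right ∨ left) at every k in [8,j-1].
  j=8: G[≤2] left — fails at 9.
  j=9: G[≤2] left — fails at 9.
No j in the window works → until fails.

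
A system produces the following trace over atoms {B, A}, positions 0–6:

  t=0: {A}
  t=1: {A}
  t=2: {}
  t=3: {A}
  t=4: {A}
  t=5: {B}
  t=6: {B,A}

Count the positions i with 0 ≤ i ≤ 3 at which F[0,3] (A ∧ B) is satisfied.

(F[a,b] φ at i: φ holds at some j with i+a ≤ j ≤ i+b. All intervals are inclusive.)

1

Evaluate at each i in [0,3]:
  i=0: ✗ (none in [0,3])
  i=1: ✗ (none in [1,4])
  i=2: ✗ (none in [2,5])
  i=3: ✓ (witness j=6)
Positions where it holds: {3} → 1.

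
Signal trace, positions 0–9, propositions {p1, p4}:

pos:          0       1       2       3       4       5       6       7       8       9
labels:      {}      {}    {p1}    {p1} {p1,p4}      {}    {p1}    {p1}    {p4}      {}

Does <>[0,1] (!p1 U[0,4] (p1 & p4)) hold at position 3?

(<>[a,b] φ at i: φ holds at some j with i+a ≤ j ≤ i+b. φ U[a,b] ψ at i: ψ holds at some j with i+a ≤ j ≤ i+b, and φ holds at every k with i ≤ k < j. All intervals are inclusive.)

Check (!p1 U[0,4] (p1 & p4)) at each j in [3,4]:
  j=3: fails
  j=4: holds
Found at j=4 → formula holds.

True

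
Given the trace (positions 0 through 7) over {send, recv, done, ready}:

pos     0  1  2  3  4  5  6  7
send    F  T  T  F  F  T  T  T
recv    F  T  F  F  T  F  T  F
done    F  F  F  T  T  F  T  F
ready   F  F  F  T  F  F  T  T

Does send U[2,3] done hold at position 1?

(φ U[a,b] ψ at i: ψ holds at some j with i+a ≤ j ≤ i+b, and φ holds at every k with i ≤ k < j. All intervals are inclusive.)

Need some j in [3,4] with done, and send at every k in [1,j-1].
  j=3: done holds; send holds at every k in [1,2] → satisfied.

Yes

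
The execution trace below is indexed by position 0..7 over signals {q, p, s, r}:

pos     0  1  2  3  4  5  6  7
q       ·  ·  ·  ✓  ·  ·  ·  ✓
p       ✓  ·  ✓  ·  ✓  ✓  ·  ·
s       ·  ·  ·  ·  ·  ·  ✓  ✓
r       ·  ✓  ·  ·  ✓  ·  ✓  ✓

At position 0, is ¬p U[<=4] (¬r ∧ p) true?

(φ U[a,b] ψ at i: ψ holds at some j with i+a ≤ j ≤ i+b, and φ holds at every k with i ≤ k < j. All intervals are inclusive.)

Need some j in [0,4] with (¬r ∧ p), and ¬p at every k in [0,j-1].
  j=0: (¬r ∧ p) holds; no prefix to check → satisfied.

True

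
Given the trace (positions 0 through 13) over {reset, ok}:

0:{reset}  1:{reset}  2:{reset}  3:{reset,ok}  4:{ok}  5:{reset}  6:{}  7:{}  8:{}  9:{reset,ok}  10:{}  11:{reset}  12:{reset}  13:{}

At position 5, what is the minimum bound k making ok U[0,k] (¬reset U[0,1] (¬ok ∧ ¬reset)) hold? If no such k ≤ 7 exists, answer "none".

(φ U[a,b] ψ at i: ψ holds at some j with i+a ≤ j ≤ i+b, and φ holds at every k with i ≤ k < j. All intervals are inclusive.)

none

Need earliest j ≥ 5 with (¬reset U[0,1] (¬ok ∧ ¬reset)), and ok at every k in [5,j-1].
  j=5: rhs fails.
  j=6: rhs holds but lhs fails at k=5.
  j=7: rhs holds but lhs fails at k=5.
  j=8: rhs holds but lhs fails at k=5.
  j=9: rhs fails.
  j=10: rhs holds but lhs fails at k=5.
  j=11: rhs fails.
  j=12: rhs fails.
No witness within the range → none.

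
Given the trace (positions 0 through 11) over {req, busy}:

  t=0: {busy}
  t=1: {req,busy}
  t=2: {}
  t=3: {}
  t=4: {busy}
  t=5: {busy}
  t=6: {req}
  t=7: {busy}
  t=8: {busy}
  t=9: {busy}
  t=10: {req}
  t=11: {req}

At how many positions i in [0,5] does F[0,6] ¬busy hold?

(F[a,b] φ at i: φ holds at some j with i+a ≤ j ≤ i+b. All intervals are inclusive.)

6

Evaluate at each i in [0,5]:
  i=0: ✓ (witness j=2)
  i=1: ✓ (witness j=2)
  i=2: ✓ (witness j=2)
  i=3: ✓ (witness j=3)
  i=4: ✓ (witness j=6)
  i=5: ✓ (witness j=6)
Positions where it holds: {0, 1, 2, 3, 4, 5} → 6.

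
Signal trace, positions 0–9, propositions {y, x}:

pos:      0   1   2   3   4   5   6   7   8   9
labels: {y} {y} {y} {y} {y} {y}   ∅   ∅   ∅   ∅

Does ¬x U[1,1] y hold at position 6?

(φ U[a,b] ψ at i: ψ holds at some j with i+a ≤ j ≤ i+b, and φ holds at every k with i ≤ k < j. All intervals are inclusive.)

False

Need some j in [7,7] with y, and ¬x at every k in [6,j-1].
  j=7: y false.
No j in the window works → until fails.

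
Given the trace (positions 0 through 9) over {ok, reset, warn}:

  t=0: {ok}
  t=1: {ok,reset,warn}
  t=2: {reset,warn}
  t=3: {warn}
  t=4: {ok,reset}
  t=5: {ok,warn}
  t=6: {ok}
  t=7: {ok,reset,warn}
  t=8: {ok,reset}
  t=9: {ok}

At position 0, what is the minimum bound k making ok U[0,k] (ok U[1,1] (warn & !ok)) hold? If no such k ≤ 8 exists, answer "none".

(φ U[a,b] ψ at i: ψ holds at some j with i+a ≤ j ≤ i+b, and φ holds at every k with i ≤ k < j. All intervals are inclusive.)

Need earliest j ≥ 0 with (ok U[1,1] (warn & !ok)), and ok at every k in [0,j-1].
  j=0: rhs fails.
  j=1: rhs holds; lhs holds on [0,0]. k = 1.

1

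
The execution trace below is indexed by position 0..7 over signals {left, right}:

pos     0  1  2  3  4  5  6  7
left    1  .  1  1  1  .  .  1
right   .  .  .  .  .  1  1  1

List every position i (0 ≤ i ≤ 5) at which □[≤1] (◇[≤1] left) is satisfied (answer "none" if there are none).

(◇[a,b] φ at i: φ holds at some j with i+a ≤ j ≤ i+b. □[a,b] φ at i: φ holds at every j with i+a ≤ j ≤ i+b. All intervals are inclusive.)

0, 1, 2, 3

Evaluate at each i in [0,5]:
  i=0: ✓ (all of [0,1])
  i=1: ✓ (all of [1,2])
  i=2: ✓ (all of [2,3])
  i=3: ✓ (all of [3,4])
  i=4: ✗ (fails at j=5)
  i=5: ✗ (fails at j=5)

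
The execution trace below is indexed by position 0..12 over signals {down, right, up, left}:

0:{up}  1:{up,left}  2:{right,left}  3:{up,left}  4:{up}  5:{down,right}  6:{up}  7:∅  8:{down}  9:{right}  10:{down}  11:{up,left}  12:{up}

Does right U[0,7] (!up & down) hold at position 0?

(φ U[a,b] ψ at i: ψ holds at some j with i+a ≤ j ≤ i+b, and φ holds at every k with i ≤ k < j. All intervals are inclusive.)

Need some j in [0,7] with (!up & down), and right at every k in [0,j-1].
  j=0: (!up & down) false.
  j=1: (!up & down) false.
  j=2: (!up & down) false.
  j=3: (!up & down) false.
  j=4: (!up & down) false.
  j=5: (!up & down) holds, but right fails at k=0 → not this j.
  j=6: (!up & down) false.
  j=7: (!up & down) false.
No j in the window works → until fails.

Does not hold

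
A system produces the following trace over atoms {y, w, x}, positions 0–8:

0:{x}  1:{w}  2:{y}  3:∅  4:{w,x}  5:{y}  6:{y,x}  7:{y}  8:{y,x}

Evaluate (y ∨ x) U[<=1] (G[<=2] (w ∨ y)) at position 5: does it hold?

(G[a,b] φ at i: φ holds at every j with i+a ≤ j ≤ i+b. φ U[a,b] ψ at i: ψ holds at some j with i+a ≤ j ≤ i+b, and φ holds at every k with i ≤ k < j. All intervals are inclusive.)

Yes

Need some j in [5,6] with G[<=2] (w ∨ y), and (y ∨ x) at every k in [5,j-1].
  j=5: G[<=2] (w ∨ y) holds; no prefix to check → satisfied.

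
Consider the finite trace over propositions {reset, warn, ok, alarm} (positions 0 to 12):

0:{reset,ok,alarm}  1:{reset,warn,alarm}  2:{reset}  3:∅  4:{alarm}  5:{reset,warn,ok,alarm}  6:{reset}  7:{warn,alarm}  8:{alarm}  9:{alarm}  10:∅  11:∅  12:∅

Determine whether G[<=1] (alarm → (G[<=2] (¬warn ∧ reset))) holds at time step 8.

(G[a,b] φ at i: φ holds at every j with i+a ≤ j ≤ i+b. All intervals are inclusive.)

Check (alarm → (G[<=2] (¬warn ∧ reset))) at every j in [8,9]:
  j=8: antecedent true; consequent fails at 8 → ✗
  j=9: antecedent true; consequent fails at 9 → ✗
Fails at j=8 → formula fails.

No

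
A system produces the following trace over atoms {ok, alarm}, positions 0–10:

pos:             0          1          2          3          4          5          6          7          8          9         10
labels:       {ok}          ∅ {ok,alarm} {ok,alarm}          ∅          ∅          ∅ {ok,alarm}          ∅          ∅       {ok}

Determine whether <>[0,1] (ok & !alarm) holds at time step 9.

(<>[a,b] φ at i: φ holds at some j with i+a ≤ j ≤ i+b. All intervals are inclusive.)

Check (ok & !alarm) at each j in [9,10]:
  j=9: false
  j=10: true
Found at j=10 → formula holds.

True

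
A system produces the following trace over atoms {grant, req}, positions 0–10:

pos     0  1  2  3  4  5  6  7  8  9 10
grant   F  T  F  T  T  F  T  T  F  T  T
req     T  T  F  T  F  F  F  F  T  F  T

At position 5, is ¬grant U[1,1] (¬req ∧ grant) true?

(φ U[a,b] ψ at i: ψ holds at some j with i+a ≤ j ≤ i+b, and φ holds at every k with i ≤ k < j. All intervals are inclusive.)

True

Need some j in [6,6] with (¬req ∧ grant), and ¬grant at every k in [5,j-1].
  j=6: (¬req ∧ grant) holds; ¬grant holds at every k in [5,5] → satisfied.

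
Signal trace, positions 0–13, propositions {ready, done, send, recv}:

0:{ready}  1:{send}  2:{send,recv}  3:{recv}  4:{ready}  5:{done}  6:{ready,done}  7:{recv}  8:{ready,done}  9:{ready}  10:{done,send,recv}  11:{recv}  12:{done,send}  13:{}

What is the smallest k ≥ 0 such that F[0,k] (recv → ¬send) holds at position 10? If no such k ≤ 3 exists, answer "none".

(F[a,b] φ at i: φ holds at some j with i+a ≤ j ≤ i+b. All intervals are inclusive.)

Scan j = 10,11,… for (recv → ¬send):
  j=10: fails
  j=11: holds
First hit at j=11, so smallest k = 11-10 = 1.

1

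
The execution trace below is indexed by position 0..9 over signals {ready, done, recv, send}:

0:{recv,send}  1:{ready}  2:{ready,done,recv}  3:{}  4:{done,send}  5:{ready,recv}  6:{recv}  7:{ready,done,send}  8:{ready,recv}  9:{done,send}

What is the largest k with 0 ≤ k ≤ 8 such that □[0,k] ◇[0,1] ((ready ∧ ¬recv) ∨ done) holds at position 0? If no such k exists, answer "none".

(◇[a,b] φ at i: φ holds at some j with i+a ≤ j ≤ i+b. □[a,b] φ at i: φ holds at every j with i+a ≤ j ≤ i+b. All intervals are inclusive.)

4

◇[0,1] ((ready ∧ ¬recv) ∨ done) must hold from j=0 onward; find where it first fails.
  j=0: holds
  j=1: holds
  j=2: holds
  j=3: holds
  j=4: holds
  j=5: fails
Holds on [0,4], so largest k = 4.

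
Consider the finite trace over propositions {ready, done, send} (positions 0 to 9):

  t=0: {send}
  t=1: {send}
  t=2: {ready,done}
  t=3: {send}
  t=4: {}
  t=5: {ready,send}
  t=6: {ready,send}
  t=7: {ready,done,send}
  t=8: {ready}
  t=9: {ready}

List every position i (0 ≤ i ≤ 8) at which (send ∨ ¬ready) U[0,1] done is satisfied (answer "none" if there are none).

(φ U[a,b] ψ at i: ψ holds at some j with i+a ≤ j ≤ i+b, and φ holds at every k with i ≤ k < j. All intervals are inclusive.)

Evaluate at each i in [0,8]:
  i=0: ✗ (no rhs in [0,1])
  i=1: ✓ (rhs at j=2; lhs holds on [1,1])
  i=2: ✓ (rhs at j=2)
  i=3: ✗ (no rhs in [3,4])
  i=4: ✗ (no rhs in [4,5])
  i=5: ✗ (no rhs in [5,6])
  i=6: ✓ (rhs at j=7; lhs holds on [6,6])
  i=7: ✓ (rhs at j=7)
  i=8: ✗ (no rhs in [8,9])

1, 2, 6, 7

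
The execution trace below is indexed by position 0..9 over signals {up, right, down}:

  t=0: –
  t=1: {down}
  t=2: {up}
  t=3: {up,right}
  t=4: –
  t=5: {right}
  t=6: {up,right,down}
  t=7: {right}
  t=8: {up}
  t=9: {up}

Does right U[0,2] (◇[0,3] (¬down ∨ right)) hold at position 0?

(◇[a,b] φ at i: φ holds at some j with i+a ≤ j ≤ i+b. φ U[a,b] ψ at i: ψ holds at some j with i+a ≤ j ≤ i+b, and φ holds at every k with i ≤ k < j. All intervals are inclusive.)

Need some j in [0,2] with ◇[0,3] (¬down ∨ right), and right at every k in [0,j-1].
  j=0: ◇[0,3] (¬down ∨ right) holds; no prefix to check → satisfied.

True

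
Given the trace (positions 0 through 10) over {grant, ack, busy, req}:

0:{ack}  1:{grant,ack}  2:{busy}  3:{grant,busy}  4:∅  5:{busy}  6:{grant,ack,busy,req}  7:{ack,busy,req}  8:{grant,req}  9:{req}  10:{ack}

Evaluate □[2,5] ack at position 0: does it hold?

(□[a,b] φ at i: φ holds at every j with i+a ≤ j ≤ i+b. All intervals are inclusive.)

Does not hold

Check ack at every j in [2,5]:
  j=2: false
  j=3: false
  j=4: false
  j=5: false
Fails at j=2 → formula fails.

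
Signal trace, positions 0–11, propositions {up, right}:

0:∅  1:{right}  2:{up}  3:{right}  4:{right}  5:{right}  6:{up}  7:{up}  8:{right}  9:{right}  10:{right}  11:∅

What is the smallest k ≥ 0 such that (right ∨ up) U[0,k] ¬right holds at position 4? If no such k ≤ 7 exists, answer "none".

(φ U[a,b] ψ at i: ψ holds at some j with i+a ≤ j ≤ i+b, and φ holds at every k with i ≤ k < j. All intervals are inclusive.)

2

Need earliest j ≥ 4 with ¬right, and (right ∨ up) at every k in [4,j-1].
  j=4: rhs fails.
  j=5: rhs fails.
  j=6: rhs holds; lhs holds on [4,5]. k = 2.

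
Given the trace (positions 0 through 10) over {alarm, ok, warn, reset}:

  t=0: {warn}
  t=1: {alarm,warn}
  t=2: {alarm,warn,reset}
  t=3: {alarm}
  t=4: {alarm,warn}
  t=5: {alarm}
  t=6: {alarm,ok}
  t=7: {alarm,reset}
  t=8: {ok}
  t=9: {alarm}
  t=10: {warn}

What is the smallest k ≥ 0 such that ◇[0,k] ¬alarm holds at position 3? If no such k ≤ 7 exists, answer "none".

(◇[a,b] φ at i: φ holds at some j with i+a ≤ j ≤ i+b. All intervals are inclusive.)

5

Scan j = 3,4,… for ¬alarm:
  j=3: fails
  j=4: fails
  j=5: fails
  j=6: fails
  j=7: fails
  j=8: holds
First hit at j=8, so smallest k = 8-3 = 5.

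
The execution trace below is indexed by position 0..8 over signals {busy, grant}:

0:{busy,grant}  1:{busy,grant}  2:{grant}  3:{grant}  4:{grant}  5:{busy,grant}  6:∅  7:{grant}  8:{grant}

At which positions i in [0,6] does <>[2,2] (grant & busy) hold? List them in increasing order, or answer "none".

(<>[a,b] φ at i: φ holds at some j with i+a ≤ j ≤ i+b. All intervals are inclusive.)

Evaluate at each i in [0,6]:
  i=0: ✗ (none in [2,2])
  i=1: ✗ (none in [3,3])
  i=2: ✗ (none in [4,4])
  i=3: ✓ (witness j=5)
  i=4: ✗ (none in [6,6])
  i=5: ✗ (none in [7,7])
  i=6: ✗ (none in [8,8])

3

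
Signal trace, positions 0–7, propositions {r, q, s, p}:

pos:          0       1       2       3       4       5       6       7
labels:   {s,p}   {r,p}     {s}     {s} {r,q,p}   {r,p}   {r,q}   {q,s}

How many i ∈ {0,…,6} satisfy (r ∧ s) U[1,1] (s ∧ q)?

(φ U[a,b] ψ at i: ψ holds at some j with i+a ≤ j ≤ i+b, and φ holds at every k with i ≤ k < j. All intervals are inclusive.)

Evaluate at each i in [0,6]:
  i=0: ✗ (no rhs in [1,1])
  i=1: ✗ (no rhs in [2,2])
  i=2: ✗ (no rhs in [3,3])
  i=3: ✗ (no rhs in [4,4])
  i=4: ✗ (no rhs in [5,5])
  i=5: ✗ (no rhs in [6,6])
  i=6: ✗ (lhs fails at k=6 before rhs at j=7)
Positions where it holds: {} → 0.

0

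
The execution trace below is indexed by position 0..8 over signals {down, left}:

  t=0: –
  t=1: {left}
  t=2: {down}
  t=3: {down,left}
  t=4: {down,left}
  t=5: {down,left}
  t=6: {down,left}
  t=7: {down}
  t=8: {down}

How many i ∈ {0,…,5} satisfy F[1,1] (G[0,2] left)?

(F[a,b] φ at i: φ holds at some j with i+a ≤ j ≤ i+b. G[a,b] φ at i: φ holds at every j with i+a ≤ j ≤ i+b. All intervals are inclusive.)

2

Evaluate at each i in [0,5]:
  i=0: ✗ (none in [1,1])
  i=1: ✗ (none in [2,2])
  i=2: ✓ (witness j=3)
  i=3: ✓ (witness j=4)
  i=4: ✗ (none in [5,5])
  i=5: ✗ (none in [6,6])
Positions where it holds: {2, 3} → 2.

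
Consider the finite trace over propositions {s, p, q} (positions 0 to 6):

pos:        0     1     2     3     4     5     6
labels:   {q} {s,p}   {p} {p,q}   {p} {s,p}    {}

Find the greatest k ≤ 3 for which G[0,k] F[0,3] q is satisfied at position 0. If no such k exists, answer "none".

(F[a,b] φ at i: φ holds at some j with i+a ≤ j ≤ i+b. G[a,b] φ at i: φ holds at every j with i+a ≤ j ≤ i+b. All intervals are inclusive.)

F[0,3] q must hold from j=0 onward; find where it first fails.
  j=0: holds
  j=1: holds
  j=2: holds
  j=3: holds
Holds through j=3; largest k = 3.

3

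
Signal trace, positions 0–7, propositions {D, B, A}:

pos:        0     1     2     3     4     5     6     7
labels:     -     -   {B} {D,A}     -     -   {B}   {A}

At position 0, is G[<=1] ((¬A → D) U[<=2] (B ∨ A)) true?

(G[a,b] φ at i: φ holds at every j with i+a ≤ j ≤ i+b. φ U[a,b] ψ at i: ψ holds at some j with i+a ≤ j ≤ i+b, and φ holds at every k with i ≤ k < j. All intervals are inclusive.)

Does not hold

Check ((¬A → D) U[<=2] (B ∨ A)) at every j in [0,1]:
  j=0: fails
  j=1: fails
Fails at j=0 → formula fails.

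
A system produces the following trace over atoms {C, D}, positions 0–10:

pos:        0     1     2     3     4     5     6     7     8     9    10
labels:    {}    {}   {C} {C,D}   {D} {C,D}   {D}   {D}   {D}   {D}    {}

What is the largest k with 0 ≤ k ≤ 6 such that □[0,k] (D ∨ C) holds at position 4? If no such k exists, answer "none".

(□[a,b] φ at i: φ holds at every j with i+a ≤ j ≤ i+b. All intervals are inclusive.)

(D ∨ C) must hold from j=4 onward; find where it first fails.
  j=4: holds
  j=5: holds
  j=6: holds
  j=7: holds
  j=8: holds
  j=9: holds
  j=10: fails
Holds on [4,9], so largest k = 5.

5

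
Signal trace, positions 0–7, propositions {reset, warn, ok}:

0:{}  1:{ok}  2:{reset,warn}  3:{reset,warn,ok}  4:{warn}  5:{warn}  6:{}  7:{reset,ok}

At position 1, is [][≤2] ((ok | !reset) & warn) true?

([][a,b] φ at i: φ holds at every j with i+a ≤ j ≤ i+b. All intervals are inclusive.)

Check ((ok | !reset) & warn) at every j in [1,3]:
  j=1: false
  j=2: false
  j=3: true
Fails at j=1 → formula fails.

False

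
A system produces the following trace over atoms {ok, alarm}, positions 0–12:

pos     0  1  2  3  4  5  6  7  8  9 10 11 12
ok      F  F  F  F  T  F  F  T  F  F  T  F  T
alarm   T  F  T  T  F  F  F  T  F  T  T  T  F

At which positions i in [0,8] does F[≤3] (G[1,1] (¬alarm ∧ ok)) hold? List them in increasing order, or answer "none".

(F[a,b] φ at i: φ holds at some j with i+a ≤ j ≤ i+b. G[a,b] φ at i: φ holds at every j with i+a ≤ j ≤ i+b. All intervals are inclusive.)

Evaluate at each i in [0,8]:
  i=0: ✓ (witness j=3)
  i=1: ✓ (witness j=3)
  i=2: ✓ (witness j=3)
  i=3: ✓ (witness j=3)
  i=4: ✗ (none in [4,7])
  i=5: ✗ (none in [5,8])
  i=6: ✗ (none in [6,9])
  i=7: ✗ (none in [7,10])
  i=8: ✓ (witness j=11)

0, 1, 2, 3, 8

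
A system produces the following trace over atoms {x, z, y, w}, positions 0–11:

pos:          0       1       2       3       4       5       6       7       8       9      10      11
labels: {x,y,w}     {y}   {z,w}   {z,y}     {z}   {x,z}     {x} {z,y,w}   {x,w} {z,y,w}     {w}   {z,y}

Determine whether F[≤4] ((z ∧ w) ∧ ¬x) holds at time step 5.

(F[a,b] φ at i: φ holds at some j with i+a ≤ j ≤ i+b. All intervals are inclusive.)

Yes

Check ((z ∧ w) ∧ ¬x) at each j in [5,9]:
  j=5: false
  j=6: false
  j=7: true
  j=8: false
  j=9: true
Found at j=7 → formula holds.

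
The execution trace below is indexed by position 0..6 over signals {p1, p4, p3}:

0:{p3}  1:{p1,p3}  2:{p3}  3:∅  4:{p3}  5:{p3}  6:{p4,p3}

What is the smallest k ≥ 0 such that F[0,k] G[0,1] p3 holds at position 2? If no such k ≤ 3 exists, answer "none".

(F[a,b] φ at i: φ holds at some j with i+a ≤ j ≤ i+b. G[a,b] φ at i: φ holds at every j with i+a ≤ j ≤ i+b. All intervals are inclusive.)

Scan j = 2,3,… for G[0,1] p3:
  j=2: fails
  j=3: fails
  j=4: holds
First hit at j=4, so smallest k = 4-2 = 2.

2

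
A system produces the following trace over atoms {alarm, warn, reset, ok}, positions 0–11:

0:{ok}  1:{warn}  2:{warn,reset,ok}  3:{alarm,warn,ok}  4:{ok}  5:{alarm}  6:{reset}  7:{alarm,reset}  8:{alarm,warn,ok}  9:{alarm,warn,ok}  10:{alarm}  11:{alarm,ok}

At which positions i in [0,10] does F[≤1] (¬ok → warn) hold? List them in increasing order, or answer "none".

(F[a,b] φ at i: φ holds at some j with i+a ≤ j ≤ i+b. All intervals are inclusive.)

0, 1, 2, 3, 4, 7, 8, 9, 10

Evaluate at each i in [0,10]:
  i=0: ✓ (witness j=0)
  i=1: ✓ (witness j=1)
  i=2: ✓ (witness j=2)
  i=3: ✓ (witness j=3)
  i=4: ✓ (witness j=4)
  i=5: ✗ (none in [5,6])
  i=6: ✗ (none in [6,7])
  i=7: ✓ (witness j=8)
  i=8: ✓ (witness j=8)
  i=9: ✓ (witness j=9)
  i=10: ✓ (witness j=11)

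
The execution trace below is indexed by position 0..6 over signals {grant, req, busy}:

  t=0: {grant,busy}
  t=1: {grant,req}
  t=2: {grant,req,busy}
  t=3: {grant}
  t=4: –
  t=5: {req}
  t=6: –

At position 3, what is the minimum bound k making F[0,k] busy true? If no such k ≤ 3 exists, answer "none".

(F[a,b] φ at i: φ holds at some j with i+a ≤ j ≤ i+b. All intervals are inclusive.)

Scan j = 3,4,… for busy:
  j=3: fails
  j=4: fails
  j=5: fails
  j=6: fails
No j in [3,6] satisfies it → none.

none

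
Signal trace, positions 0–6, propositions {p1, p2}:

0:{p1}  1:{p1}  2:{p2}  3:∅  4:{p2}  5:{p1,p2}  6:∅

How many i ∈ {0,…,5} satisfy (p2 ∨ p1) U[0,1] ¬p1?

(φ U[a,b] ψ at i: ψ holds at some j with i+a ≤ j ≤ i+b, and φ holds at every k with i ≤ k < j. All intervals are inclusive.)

Evaluate at each i in [0,5]:
  i=0: ✗ (no rhs in [0,1])
  i=1: ✓ (rhs at j=2; lhs holds on [1,1])
  i=2: ✓ (rhs at j=2)
  i=3: ✓ (rhs at j=3)
  i=4: ✓ (rhs at j=4)
  i=5: ✓ (rhs at j=6; lhs holds on [5,5])
Positions where it holds: {1, 2, 3, 4, 5} → 5.

5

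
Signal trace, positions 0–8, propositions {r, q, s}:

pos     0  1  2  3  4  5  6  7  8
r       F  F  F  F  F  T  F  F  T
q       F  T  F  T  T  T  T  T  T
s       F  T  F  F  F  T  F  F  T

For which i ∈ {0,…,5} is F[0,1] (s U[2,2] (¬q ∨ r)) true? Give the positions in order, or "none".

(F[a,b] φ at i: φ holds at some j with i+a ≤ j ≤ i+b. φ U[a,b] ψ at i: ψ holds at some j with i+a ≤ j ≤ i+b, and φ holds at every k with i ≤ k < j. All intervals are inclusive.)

Evaluate at each i in [0,5]:
  i=0: ✗ (none in [0,1])
  i=1: ✗ (none in [1,2])
  i=2: ✗ (none in [2,3])
  i=3: ✗ (none in [3,4])
  i=4: ✗ (none in [4,5])
  i=5: ✗ (none in [5,6])

none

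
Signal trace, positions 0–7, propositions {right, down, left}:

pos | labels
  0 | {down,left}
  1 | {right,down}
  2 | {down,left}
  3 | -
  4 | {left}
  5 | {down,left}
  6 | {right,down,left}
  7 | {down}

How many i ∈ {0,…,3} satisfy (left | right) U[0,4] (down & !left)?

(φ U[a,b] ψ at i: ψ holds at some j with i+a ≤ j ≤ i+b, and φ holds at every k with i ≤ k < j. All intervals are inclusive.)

Evaluate at each i in [0,3]:
  i=0: ✓ (rhs at j=1; lhs holds on [0,0])
  i=1: ✓ (rhs at j=1)
  i=2: ✗ (no rhs in [2,6])
  i=3: ✗ (lhs fails at k=3 before rhs at j=7)
Positions where it holds: {0, 1} → 2.

2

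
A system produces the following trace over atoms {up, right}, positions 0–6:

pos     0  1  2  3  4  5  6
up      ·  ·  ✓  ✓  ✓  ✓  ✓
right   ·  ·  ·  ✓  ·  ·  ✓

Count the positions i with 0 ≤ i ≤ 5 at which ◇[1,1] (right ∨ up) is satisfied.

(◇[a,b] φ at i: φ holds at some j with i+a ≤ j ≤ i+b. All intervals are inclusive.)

5

Evaluate at each i in [0,5]:
  i=0: ✗ (none in [1,1])
  i=1: ✓ (witness j=2)
  i=2: ✓ (witness j=3)
  i=3: ✓ (witness j=4)
  i=4: ✓ (witness j=5)
  i=5: ✓ (witness j=6)
Positions where it holds: {1, 2, 3, 4, 5} → 5.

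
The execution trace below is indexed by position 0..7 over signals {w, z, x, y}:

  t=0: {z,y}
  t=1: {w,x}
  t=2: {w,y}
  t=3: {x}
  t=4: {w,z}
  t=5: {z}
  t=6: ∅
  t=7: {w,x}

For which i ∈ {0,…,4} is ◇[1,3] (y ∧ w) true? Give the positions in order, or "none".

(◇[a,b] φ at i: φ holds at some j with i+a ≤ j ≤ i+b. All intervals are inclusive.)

Evaluate at each i in [0,4]:
  i=0: ✓ (witness j=2)
  i=1: ✓ (witness j=2)
  i=2: ✗ (none in [3,5])
  i=3: ✗ (none in [4,6])
  i=4: ✗ (none in [5,7])

0, 1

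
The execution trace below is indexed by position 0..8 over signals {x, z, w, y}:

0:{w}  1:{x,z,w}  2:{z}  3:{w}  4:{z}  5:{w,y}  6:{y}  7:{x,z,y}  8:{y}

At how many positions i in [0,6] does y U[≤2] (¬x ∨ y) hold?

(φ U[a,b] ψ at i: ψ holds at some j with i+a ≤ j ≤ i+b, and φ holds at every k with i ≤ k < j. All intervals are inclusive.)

6

Evaluate at each i in [0,6]:
  i=0: ✓ (rhs at j=0)
  i=1: ✗ (lhs fails at k=1 before rhs at j=2)
  i=2: ✓ (rhs at j=2)
  i=3: ✓ (rhs at j=3)
  i=4: ✓ (rhs at j=4)
  i=5: ✓ (rhs at j=5)
  i=6: ✓ (rhs at j=6)
Positions where it holds: {0, 2, 3, 4, 5, 6} → 6.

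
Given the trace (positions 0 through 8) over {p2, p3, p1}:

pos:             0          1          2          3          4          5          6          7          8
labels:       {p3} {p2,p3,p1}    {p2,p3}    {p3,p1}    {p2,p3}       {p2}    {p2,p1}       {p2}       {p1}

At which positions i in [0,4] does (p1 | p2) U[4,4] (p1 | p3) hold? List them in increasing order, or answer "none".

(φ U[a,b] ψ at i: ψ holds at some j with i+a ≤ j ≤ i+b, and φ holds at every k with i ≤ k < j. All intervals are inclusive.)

2, 4

Evaluate at each i in [0,4]:
  i=0: ✗ (lhs fails at k=0 before rhs at j=4)
  i=1: ✗ (no rhs in [5,5])
  i=2: ✓ (rhs at j=6; lhs holds on [2,5])
  i=3: ✗ (no rhs in [7,7])
  i=4: ✓ (rhs at j=8; lhs holds on [4,7])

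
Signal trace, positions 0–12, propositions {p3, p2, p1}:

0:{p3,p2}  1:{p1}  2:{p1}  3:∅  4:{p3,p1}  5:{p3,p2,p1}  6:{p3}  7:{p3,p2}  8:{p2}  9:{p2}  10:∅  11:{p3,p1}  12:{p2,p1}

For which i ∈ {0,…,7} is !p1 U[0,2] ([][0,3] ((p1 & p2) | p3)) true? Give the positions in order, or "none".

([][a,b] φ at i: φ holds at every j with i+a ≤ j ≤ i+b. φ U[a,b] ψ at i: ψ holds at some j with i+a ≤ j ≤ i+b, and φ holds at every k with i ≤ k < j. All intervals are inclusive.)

3, 4

Evaluate at each i in [0,7]:
  i=0: ✗ (no rhs in [0,2])
  i=1: ✗ (no rhs in [1,3])
  i=2: ✗ (lhs fails at k=2 before rhs at j=4)
  i=3: ✓ (rhs at j=4; lhs holds on [3,3])
  i=4: ✓ (rhs at j=4)
  i=5: ✗ (no rhs in [5,7])
  i=6: ✗ (no rhs in [6,8])
  i=7: ✗ (no rhs in [7,9])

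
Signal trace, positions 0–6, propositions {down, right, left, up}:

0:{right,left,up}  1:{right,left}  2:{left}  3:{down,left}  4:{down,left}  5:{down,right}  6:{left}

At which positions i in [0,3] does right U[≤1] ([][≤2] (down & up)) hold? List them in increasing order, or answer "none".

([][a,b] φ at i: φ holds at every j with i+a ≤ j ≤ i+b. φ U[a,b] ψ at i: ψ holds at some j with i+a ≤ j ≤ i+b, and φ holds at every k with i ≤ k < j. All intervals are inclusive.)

Evaluate at each i in [0,3]:
  i=0: ✗ (no rhs in [0,1])
  i=1: ✗ (no rhs in [1,2])
  i=2: ✗ (no rhs in [2,3])
  i=3: ✗ (no rhs in [3,4])

none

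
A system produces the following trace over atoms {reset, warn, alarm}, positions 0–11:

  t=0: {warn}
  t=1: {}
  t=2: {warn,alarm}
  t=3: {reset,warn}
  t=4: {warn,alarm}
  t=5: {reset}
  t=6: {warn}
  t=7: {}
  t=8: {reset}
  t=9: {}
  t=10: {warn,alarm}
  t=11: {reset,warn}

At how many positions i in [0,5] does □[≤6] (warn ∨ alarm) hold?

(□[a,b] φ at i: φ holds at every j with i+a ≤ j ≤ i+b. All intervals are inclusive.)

Evaluate at each i in [0,5]:
  i=0: ✗ (fails at j=1)
  i=1: ✗ (fails at j=1)
  i=2: ✗ (fails at j=5)
  i=3: ✗ (fails at j=5)
  i=4: ✗ (fails at j=5)
  i=5: ✗ (fails at j=5)
Positions where it holds: {} → 0.

0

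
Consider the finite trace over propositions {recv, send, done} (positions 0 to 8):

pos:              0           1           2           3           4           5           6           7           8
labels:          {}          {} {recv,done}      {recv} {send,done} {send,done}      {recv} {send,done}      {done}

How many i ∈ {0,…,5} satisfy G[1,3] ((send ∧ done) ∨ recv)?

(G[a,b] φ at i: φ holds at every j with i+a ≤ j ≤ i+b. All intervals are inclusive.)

Evaluate at each i in [0,5]:
  i=0: ✗ (fails at j=1)
  i=1: ✓ (all of [2,4])
  i=2: ✓ (all of [3,5])
  i=3: ✓ (all of [4,6])
  i=4: ✓ (all of [5,7])
  i=5: ✗ (fails at j=8)
Positions where it holds: {1, 2, 3, 4} → 4.

4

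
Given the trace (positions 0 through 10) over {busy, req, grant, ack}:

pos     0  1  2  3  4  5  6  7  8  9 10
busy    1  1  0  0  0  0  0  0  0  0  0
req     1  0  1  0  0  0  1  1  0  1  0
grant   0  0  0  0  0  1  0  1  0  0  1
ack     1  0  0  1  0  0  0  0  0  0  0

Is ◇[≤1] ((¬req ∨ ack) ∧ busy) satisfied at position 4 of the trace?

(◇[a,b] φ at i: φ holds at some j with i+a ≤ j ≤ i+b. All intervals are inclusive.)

Does not hold

Check ((¬req ∨ ack) ∧ busy) at each j in [4,5]:
  j=4: false
  j=5: false
No position in the window satisfies it → formula fails.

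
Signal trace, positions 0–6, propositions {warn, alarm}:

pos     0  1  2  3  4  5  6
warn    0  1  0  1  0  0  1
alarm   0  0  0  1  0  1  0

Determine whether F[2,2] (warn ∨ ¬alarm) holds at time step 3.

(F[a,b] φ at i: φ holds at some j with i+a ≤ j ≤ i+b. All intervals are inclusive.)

Check (warn ∨ ¬alarm) at each j in [5,5]:
  j=5: false
No position in the window satisfies it → formula fails.

False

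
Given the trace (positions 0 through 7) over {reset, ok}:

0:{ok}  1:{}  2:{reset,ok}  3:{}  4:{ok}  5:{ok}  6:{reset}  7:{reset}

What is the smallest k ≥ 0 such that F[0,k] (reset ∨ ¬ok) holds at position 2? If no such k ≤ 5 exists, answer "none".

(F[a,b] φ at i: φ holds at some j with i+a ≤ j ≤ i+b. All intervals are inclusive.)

0

Scan j = 2,3,… for (reset ∨ ¬ok):
  j=2: holds
First hit at j=2, so smallest k = 2-2 = 0.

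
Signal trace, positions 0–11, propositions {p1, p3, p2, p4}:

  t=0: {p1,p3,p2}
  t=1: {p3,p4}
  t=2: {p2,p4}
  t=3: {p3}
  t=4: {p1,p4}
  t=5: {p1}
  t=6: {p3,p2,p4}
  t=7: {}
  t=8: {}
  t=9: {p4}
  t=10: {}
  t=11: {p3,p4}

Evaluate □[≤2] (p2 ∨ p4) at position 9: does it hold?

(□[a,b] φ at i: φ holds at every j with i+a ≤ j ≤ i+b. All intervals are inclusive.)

Check (p2 ∨ p4) at every j in [9,11]:
  j=9: true
  j=10: false
  j=11: true
Fails at j=10 → formula fails.

Does not hold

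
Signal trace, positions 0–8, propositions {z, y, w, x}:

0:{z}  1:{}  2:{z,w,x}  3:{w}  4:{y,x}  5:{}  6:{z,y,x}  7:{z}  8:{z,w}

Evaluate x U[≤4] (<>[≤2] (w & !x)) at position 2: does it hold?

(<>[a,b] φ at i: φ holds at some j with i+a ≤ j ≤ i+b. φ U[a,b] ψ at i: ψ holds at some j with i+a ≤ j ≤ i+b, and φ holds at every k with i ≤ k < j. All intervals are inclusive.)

Need some j in [2,6] with <>[≤2] (w & !x), and x at every k in [2,j-1].
  j=2: <>[≤2] (w & !x) holds; no prefix to check → satisfied.

Holds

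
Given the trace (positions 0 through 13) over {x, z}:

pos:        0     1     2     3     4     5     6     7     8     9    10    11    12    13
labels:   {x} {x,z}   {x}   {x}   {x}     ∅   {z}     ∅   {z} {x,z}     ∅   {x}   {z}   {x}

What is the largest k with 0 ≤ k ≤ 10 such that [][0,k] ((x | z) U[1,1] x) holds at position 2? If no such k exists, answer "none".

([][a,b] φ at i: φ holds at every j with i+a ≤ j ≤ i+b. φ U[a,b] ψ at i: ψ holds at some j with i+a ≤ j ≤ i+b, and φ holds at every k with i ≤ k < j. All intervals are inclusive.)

((x | z) U[1,1] x) must hold from j=2 onward; find where it first fails.
  j=2: holds
  j=3: holds
  j=4: fails
Holds on [2,3], so largest k = 1.

1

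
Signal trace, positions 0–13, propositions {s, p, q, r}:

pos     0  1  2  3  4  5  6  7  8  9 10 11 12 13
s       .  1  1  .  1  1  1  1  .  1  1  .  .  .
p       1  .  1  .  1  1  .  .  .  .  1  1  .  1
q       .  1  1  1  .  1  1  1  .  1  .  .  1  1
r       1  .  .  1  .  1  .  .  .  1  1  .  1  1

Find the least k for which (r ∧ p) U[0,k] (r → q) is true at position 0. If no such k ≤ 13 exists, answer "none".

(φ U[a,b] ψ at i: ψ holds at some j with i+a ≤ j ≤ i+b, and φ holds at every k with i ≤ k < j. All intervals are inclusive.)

1

Need earliest j ≥ 0 with (r → q), and (r ∧ p) at every k in [0,j-1].
  j=0: rhs fails.
  j=1: rhs holds; lhs holds on [0,0]. k = 1.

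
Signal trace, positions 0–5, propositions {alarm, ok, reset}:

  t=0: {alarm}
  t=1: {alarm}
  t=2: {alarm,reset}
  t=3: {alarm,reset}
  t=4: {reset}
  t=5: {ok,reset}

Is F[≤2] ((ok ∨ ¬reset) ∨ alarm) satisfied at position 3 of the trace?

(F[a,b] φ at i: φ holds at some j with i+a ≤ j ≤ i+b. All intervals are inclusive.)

Holds

Check ((ok ∨ ¬reset) ∨ alarm) at each j in [3,5]:
  j=3: true
  j=4: false
  j=5: true
Found at j=3 → formula holds.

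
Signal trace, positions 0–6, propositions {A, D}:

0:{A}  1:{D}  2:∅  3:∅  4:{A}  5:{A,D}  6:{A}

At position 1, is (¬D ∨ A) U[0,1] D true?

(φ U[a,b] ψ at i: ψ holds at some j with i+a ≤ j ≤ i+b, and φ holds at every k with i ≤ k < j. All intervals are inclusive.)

Holds

Need some j in [1,2] with D, and (¬D ∨ A) at every k in [1,j-1].
  j=1: D holds; no prefix to check → satisfied.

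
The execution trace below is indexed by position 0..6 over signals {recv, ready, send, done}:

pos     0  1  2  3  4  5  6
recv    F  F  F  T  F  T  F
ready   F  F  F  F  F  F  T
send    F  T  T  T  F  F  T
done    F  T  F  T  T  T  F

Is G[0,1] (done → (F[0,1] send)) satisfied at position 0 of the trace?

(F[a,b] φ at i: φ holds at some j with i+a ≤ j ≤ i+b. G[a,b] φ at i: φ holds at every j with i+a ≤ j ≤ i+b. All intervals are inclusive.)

Holds

Check (done → (F[0,1] send)) at every j in [0,1]:
  j=0: antecedent false → ✓
  j=1: antecedent true; consequent holds (witness at 1) → ✓
All positions satisfy it → formula holds.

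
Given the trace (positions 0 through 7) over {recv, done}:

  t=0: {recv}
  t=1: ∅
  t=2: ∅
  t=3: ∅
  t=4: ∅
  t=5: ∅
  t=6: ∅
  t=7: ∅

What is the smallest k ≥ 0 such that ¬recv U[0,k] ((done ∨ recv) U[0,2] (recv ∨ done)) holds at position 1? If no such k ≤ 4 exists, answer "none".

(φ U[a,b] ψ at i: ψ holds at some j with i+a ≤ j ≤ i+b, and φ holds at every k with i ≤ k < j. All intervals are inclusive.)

none

Need earliest j ≥ 1 with ((done ∨ recv) U[0,2] (recv ∨ done)), and ¬recv at every k in [1,j-1].
  j=1: rhs fails.
  j=2: rhs fails.
  j=3: rhs fails.
  j=4: rhs fails.
  j=5: rhs fails.
No witness within the range → none.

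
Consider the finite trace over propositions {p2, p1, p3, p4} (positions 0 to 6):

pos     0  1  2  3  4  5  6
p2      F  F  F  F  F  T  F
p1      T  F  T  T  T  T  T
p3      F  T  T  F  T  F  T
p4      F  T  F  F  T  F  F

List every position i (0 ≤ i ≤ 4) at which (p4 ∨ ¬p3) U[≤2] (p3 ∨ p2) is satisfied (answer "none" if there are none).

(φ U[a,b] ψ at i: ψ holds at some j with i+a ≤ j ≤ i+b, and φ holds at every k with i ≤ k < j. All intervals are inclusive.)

Evaluate at each i in [0,4]:
  i=0: ✓ (rhs at j=1; lhs holds on [0,0])
  i=1: ✓ (rhs at j=1)
  i=2: ✓ (rhs at j=2)
  i=3: ✓ (rhs at j=4; lhs holds on [3,3])
  i=4: ✓ (rhs at j=4)

0, 1, 2, 3, 4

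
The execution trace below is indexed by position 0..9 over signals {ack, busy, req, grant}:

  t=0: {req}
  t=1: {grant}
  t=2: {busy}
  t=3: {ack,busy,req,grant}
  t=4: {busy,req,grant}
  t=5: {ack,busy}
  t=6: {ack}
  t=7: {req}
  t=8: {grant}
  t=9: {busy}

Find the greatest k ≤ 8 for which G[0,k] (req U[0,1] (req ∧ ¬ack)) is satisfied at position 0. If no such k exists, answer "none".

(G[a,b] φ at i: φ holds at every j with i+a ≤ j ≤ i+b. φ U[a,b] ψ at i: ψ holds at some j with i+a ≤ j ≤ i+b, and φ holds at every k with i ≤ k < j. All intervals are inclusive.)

0

(req U[0,1] (req ∧ ¬ack)) must hold from j=0 onward; find where it first fails.
  j=0: holds
  j=1: fails
Holds on [0,0], so largest k = 0.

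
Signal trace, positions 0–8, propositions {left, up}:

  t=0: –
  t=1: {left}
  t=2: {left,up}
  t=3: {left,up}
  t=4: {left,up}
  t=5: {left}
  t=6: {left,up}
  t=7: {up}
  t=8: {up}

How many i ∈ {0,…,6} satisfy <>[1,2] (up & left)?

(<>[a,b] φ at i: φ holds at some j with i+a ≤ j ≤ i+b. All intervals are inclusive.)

6

Evaluate at each i in [0,6]:
  i=0: ✓ (witness j=2)
  i=1: ✓ (witness j=2)
  i=2: ✓ (witness j=3)
  i=3: ✓ (witness j=4)
  i=4: ✓ (witness j=6)
  i=5: ✓ (witness j=6)
  i=6: ✗ (none in [7,8])
Positions where it holds: {0, 1, 2, 3, 4, 5} → 6.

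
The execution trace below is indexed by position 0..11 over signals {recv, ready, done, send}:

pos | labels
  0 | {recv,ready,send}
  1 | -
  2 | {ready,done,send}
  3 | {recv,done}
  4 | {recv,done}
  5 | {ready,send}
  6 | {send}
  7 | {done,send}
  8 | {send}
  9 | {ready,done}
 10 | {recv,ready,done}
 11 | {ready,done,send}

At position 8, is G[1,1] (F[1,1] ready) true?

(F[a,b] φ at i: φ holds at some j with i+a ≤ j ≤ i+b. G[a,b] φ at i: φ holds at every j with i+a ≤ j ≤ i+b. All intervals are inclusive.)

Yes

Check F[1,1] ready at every j in [9,9]:
  j=9: holds (witness at 10)
All positions satisfy it → formula holds.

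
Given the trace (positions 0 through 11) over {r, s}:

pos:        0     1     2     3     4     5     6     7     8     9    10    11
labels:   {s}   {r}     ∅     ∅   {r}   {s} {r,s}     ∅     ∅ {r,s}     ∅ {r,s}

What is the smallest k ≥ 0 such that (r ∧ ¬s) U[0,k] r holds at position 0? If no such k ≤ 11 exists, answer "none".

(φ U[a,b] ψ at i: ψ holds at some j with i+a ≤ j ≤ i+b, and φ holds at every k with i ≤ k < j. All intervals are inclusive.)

none

Need earliest j ≥ 0 with r, and (r ∧ ¬s) at every k in [0,j-1].
  j=0: rhs fails.
  j=1: rhs holds but lhs fails at k=0.
  j=2: rhs fails.
  j=3: rhs fails.
  j=4: rhs holds but lhs fails at k=0.
  j=5: rhs fails.
  j=6: rhs holds but lhs fails at k=0.
  j=7: rhs fails.
  j=8: rhs fails.
  j=9: rhs holds but lhs fails at k=0.
  j=10: rhs fails.
  j=11: rhs holds but lhs fails at k=0.
No witness within the range → none.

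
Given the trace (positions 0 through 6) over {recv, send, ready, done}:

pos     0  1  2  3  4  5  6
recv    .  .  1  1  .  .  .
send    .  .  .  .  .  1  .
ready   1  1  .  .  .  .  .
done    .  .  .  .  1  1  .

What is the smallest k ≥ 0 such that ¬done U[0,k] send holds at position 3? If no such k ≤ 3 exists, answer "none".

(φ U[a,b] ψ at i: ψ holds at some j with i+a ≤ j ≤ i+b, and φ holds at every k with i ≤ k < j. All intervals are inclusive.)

none

Need earliest j ≥ 3 with send, and ¬done at every k in [3,j-1].
  j=3: rhs fails.
  j=4: rhs fails.
  j=5: rhs holds but lhs fails at k=4.
  j=6: rhs fails.
No witness within the range → none.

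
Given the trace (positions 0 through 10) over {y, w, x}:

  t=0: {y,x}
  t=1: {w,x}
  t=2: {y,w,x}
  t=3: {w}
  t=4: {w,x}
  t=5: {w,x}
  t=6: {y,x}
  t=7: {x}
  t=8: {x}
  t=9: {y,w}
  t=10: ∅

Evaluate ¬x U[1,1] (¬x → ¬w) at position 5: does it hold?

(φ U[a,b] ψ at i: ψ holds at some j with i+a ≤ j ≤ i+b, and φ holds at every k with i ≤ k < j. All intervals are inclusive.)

No

Need some j in [6,6] with (¬x → ¬w), and ¬x at every k in [5,j-1].
  j=6: (¬x → ¬w) holds, but ¬x fails at k=5 → not this j.
No j in the window works → until fails.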